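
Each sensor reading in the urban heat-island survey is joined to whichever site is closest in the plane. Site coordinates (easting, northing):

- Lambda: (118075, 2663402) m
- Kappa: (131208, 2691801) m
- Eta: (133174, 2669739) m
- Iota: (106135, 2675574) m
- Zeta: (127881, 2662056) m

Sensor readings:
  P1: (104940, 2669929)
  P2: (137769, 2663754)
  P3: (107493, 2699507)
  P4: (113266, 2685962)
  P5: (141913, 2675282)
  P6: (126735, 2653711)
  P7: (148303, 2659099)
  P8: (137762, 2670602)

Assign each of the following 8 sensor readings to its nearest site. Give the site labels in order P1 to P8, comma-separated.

Iota, Eta, Iota, Iota, Eta, Zeta, Eta, Eta

P1 → Iota (d²=33294050.00)
P2 → Eta (d²=56934250.00)
P3 → Iota (d²=574632653.00)
P4 → Iota (d²=158761705.00)
P5 → Eta (d²=107094970.00)
P6 → Zeta (d²=70952341.00)
P7 → Eta (d²=342096241.00)
P8 → Eta (d²=21794513.00)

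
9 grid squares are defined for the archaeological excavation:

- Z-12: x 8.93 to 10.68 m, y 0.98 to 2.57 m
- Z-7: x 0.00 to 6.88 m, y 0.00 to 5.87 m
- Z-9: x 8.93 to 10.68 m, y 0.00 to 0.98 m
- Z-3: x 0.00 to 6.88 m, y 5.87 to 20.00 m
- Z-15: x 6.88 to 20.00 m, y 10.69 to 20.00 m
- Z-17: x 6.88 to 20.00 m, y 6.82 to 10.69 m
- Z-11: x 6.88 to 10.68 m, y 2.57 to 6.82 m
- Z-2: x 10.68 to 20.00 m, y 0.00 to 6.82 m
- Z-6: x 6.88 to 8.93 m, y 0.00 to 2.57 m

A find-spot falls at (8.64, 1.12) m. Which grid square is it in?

Z-6

The point has x = 8.64 and y = 1.12.
Only Z-6 satisfies 6.88 ≤ x ≤ 8.93 and 0.00 ≤ y ≤ 2.57.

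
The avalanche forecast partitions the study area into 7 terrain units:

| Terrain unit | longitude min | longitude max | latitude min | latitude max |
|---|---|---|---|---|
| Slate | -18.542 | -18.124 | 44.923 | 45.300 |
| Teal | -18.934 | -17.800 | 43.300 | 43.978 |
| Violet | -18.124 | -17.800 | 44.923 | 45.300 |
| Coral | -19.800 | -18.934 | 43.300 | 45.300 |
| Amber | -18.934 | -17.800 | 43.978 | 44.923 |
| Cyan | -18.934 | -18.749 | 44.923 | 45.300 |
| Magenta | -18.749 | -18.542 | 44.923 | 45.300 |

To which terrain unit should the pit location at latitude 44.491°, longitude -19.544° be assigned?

The point has longitude = -19.544 and latitude = 44.491.
Only Coral satisfies -19.800 ≤ longitude ≤ -18.934 and 43.300 ≤ latitude ≤ 45.300.

Coral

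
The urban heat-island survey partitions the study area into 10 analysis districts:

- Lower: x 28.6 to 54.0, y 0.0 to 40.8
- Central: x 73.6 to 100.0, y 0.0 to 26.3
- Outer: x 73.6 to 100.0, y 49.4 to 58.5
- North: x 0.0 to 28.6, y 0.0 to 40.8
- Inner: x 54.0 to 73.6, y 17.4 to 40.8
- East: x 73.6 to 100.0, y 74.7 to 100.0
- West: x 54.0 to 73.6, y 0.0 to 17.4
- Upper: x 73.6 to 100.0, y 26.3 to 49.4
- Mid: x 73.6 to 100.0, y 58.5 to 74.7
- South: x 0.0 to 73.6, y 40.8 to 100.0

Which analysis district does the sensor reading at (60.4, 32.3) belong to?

The point has x = 60.4 and y = 32.3.
Only Inner satisfies 54.0 ≤ x ≤ 73.6 and 17.4 ≤ y ≤ 40.8.

Inner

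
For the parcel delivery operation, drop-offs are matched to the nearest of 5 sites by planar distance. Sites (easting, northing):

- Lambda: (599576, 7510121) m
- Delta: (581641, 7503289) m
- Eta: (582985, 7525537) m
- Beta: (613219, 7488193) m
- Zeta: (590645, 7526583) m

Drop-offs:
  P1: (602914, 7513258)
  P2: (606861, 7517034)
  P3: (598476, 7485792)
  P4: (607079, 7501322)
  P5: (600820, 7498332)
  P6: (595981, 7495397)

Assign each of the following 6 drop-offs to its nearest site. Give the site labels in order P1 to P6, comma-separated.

P1 → Lambda (d²=20983013.00)
P2 → Lambda (d²=100860794.00)
P3 → Beta (d²=223120850.00)
P4 → Lambda (d²=133717410.00)
P5 → Lambda (d²=140528057.00)
P6 → Lambda (d²=229720201.00)

Lambda, Lambda, Beta, Lambda, Lambda, Lambda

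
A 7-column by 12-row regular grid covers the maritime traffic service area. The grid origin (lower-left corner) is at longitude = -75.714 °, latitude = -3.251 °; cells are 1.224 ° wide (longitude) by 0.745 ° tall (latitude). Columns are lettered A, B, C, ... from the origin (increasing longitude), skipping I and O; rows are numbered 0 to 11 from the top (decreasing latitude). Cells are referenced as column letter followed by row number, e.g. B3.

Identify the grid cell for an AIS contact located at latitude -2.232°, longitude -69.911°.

E10

Column index: ⌊(-69.911 − -75.714) / 1.224⌋ = ⌊4.741⌋ = 4 → column E
Row offset from origin: ⌊(-2.232 − -3.251) / 0.745⌋ = ⌊1.368⌋ = 1 → row 10 (counted from top)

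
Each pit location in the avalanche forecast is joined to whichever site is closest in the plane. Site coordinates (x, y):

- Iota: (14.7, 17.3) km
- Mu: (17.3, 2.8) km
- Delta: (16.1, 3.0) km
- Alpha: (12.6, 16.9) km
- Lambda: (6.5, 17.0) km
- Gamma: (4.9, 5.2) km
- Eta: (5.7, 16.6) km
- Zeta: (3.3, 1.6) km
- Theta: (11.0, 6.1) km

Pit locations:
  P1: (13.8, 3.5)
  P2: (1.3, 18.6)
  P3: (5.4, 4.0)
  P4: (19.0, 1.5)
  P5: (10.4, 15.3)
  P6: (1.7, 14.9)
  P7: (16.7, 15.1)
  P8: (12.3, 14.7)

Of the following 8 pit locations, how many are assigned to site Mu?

1

P1 → Delta
P2 → Eta
P3 → Gamma
P4 → Mu
P5 → Alpha
P6 → Eta
P7 → Iota
P8 → Alpha
1 of the 8 goes to Mu.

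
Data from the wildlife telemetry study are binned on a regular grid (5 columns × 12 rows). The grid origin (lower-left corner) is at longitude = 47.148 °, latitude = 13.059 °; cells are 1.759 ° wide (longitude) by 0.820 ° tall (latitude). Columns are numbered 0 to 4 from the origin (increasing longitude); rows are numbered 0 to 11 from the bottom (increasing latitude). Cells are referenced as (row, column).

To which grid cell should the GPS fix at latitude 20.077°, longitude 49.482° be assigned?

Column index: ⌊(49.482 − 47.148) / 1.759⌋ = ⌊1.327⌋ = 1
Row offset from origin: ⌊(20.077 − 13.059) / 0.820⌋ = ⌊8.559⌋ = 8 → row 8

(8, 1)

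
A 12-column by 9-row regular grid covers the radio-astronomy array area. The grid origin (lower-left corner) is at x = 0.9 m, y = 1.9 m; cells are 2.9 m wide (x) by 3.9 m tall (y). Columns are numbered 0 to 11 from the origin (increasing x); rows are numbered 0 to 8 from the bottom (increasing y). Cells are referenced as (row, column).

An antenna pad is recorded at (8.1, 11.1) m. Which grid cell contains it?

(2, 2)

Column index: ⌊(8.1 − 0.9) / 2.9⌋ = ⌊2.483⌋ = 2
Row offset from origin: ⌊(11.1 − 1.9) / 3.9⌋ = ⌊2.359⌋ = 2 → row 2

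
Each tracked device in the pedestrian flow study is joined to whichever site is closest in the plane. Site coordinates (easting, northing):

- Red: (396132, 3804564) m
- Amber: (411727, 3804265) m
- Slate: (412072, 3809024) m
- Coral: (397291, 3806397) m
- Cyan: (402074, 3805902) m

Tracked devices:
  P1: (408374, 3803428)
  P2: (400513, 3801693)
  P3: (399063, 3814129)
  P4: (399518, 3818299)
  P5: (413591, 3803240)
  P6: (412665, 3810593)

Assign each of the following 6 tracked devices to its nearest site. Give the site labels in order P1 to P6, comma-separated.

Amber, Cyan, Coral, Coral, Amber, Slate

P1 → Amber (d²=11943178.00)
P2 → Cyan (d²=20152402.00)
P3 → Coral (d²=62923808.00)
P4 → Coral (d²=146617133.00)
P5 → Amber (d²=4525121.00)
P6 → Slate (d²=2813410.00)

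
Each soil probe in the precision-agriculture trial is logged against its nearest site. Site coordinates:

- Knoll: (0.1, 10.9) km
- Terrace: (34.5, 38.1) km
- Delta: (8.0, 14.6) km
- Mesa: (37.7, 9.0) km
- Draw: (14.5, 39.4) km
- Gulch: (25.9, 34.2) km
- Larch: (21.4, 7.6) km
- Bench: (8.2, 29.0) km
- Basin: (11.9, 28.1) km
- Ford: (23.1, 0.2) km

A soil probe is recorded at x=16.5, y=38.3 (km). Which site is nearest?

Squared distances to each site:
Knoll: 1019.720; Terrace: 324.040; Delta: 633.940; Mesa: 1307.930; Draw: 5.210; Gulch: 105.170; Larch: 966.500; Bench: 155.380; Basin: 125.200; Ford: 1495.170.
Minimum at Draw.

Draw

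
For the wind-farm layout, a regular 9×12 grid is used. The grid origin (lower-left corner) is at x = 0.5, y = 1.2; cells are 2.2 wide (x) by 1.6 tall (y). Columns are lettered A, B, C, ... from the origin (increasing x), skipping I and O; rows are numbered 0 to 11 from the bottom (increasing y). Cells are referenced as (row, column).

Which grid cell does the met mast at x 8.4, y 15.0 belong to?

Column index: ⌊(8.4 − 0.5) / 2.2⌋ = ⌊3.591⌋ = 3 → column D
Row offset from origin: ⌊(15.0 − 1.2) / 1.6⌋ = ⌊8.625⌋ = 8 → row 8

(8, D)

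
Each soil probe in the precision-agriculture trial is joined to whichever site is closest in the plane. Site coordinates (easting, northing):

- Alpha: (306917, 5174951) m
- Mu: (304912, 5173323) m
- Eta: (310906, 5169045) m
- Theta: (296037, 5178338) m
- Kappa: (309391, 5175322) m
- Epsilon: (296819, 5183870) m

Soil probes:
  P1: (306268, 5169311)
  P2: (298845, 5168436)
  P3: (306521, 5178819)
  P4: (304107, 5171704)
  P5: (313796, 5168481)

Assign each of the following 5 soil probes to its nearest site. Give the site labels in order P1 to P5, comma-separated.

Mu, Mu, Alpha, Mu, Eta

P1 → Mu (d²=17934880.00)
P2 → Mu (d²=60691258.00)
P3 → Alpha (d²=15118240.00)
P4 → Mu (d²=3269186.00)
P5 → Eta (d²=8670196.00)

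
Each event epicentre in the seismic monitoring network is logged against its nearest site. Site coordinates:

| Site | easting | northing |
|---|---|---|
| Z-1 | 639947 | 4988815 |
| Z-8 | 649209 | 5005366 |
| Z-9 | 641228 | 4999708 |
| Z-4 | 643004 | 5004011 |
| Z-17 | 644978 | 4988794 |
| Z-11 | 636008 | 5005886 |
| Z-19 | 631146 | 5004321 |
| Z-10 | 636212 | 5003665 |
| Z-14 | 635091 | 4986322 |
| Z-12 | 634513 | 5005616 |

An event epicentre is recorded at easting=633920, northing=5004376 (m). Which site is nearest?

Squared distances to each site:
Z-1: 278469450.000; Z-8: 234733621.000; Z-9: 75197088.000; Z-4: 82652281.000; Z-17: 365078088.000; Z-11: 6639844.000; Z-19: 7698101.000; Z-10: 5758785.000; Z-14: 327318157.000; Z-12: 1889249.000.
Minimum at Z-12.

Z-12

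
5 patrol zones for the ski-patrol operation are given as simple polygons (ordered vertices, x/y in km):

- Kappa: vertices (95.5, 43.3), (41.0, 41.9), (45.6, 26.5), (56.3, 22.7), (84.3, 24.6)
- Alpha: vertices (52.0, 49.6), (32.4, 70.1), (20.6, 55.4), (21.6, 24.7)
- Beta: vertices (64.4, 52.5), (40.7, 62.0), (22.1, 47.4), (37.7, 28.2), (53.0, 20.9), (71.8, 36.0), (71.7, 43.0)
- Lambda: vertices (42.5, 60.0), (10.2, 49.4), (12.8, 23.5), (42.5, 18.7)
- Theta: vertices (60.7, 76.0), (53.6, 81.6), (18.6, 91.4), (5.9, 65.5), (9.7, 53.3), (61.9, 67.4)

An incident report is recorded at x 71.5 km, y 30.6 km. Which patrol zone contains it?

Cast a ray rightward from (71.5, 30.6). For each polygon, the edges (by vertex number in listed order) whose endpoints lie on opposite sides of y = 30.6, where each meets that height, and whether that is right or left of the point:
Kappa: 2–3 at x≈44.38 (left), 5–1 at x≈87.89 (right) → 1 crossing.
Alpha: 3–4 at x≈21.41 (left), 4–1 at x≈28.80 (left) → 0 crossings.
Beta: 3–4 at x≈35.75 (left), 5–6 at x≈65.08 (left) → 0 crossings.
Lambda: 2–3 at x≈12.09 (left), 4–1 at x≈42.50 (left) → 0 crossings.
Theta: no edge straddles that height → 0 crossings.
Only Kappa has an odd count, so the point is inside Kappa.

Kappa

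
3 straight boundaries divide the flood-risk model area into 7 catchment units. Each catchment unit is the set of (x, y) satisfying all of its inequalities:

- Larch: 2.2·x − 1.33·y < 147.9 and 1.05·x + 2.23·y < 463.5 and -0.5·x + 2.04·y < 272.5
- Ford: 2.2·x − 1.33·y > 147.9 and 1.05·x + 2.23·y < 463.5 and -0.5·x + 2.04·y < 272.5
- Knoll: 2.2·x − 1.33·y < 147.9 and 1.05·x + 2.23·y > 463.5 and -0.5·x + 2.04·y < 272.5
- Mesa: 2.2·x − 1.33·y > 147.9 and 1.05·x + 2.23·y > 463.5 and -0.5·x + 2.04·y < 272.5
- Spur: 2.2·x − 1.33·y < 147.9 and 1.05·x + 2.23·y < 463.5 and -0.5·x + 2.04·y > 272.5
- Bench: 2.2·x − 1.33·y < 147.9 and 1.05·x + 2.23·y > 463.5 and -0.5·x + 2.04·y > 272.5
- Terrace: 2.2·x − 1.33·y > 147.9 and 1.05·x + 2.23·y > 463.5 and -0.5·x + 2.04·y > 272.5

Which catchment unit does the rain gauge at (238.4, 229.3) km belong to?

Terrace

2.2·238.4 − 1.33·229.3 = 219.511, which is > 147.9
1.05·238.4 + 2.23·229.3 = 761.659, which is > 463.5
-0.5·238.4 + 2.04·229.3 = 348.572, which is > 272.5
This sign pattern matches Terrace.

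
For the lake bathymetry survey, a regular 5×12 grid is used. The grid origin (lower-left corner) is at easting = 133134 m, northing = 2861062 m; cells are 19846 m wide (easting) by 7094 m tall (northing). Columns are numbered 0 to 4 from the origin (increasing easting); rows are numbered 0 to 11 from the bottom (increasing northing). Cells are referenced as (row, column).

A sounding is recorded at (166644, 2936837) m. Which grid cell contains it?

(10, 1)

Column index: ⌊(166644 − 133134) / 19846⌋ = ⌊1.689⌋ = 1
Row offset from origin: ⌊(2936837 − 2861062) / 7094⌋ = ⌊10.682⌋ = 10 → row 10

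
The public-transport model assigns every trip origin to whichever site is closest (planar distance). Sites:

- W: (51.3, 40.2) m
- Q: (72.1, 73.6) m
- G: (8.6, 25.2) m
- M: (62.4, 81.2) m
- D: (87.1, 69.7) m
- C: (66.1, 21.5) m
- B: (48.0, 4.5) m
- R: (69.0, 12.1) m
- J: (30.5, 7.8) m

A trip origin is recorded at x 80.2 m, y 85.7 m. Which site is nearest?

Squared distances to each site:
W: 2905.460; Q: 212.020; G: 8786.810; M: 337.090; D: 303.610; C: 4320.450; B: 7630.280; R: 5542.400; J: 8538.500.
Minimum at Q.

Q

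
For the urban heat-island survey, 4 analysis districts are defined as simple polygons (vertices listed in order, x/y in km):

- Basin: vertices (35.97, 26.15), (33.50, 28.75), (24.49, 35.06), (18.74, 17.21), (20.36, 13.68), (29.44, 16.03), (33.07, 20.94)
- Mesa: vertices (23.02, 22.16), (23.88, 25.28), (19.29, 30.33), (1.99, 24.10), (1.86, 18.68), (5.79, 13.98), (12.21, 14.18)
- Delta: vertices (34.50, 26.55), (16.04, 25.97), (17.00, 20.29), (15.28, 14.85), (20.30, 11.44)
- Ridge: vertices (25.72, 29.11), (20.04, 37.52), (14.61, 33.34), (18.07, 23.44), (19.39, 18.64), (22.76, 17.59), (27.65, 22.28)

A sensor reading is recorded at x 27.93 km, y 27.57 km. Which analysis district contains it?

Cast a ray rightward from (27.93, 27.57). For each polygon, the edges (by vertex number in listed order) whose endpoints lie on opposite sides of y = 27.57, where each meets that height, and whether that is right or left of the point:
Basin: 1–2 at x≈34.621 (right), 3–4 at x≈22.077 (left) → 1 crossing.
Mesa: 2–3 at x≈21.799 (left), 3–4 at x≈11.626 (left) → 0 crossings.
Delta: no edge straddles that height → 0 crossings.
Ridge: 3–4 at x≈16.627 (left), 7–1 at x≈26.155 (left) → 0 crossings.
Only Basin has an odd count, so the point is inside Basin.

Basin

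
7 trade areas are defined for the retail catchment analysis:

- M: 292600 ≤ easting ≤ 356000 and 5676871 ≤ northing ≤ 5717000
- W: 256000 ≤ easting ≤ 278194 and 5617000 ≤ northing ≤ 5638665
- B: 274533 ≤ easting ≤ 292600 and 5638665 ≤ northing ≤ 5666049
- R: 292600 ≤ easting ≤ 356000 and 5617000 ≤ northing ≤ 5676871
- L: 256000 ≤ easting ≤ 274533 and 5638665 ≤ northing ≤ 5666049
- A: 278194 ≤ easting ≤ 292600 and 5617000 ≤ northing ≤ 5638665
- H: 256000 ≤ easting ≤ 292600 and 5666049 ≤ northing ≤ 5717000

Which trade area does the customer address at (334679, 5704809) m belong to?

The point has easting = 334679 and northing = 5704809.
Only M satisfies 292600 ≤ easting ≤ 356000 and 5676871 ≤ northing ≤ 5717000.

M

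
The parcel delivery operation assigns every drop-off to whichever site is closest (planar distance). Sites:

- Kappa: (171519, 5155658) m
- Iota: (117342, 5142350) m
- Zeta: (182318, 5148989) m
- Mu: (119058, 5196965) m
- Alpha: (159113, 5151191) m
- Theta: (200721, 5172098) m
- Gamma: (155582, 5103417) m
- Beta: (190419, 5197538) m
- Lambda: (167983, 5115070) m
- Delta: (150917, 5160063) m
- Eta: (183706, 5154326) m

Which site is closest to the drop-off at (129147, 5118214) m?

Squared distances to each site:
Kappa: 3197439520.000; Iota: 721904521.000; Zeta: 3774255866.000; Mu: 6303507922.000; Alpha: 1985443685.000; Theta: 8026322932.000; Gamma: 917760434.000; Beta: 10046554960.000; Lambda: 1518119632.000; Delta: 2225271701.000; Eta: 4280761025.000.
Minimum at Iota.

Iota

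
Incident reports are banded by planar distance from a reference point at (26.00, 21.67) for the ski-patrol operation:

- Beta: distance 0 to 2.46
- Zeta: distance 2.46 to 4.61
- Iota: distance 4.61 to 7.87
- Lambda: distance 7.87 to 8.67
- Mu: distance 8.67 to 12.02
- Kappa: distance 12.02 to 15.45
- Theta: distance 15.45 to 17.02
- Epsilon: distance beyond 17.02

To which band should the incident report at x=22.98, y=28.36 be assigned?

Iota

Distance = √((22.98−26.00)² + (28.36−21.67)²) = √(9.120 + 44.756) = 7.340.
4.61 ≤ 7.340 < 7.87 → Iota.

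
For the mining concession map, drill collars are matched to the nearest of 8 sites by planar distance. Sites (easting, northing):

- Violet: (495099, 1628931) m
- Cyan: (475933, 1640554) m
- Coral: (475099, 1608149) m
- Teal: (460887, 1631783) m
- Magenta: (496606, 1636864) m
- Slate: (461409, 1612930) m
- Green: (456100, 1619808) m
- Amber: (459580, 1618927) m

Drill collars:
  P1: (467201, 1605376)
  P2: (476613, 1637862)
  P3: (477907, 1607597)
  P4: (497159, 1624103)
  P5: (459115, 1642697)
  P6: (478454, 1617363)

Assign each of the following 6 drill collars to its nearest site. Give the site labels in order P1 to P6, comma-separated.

P1 → Coral (d²=70067933.00)
P2 → Cyan (d²=7709264.00)
P3 → Coral (d²=8189568.00)
P4 → Violet (d²=27553184.00)
P5 → Teal (d²=122255380.00)
P6 → Coral (d²=96153821.00)

Coral, Cyan, Coral, Violet, Teal, Coral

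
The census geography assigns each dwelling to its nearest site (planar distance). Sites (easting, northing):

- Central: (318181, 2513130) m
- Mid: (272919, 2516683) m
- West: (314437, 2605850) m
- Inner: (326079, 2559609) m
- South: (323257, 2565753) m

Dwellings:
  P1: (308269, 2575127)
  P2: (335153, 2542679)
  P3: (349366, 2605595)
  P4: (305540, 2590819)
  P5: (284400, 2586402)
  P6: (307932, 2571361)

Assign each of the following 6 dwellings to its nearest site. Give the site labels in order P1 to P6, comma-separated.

P1 → South (d²=312512020.00)
P2 → Inner (d²=368962376.00)
P3 → West (d²=1220100066.00)
P4 → West (d²=305087570.00)
P5 → West (d²=1280446073.00)
P6 → South (d²=266305289.00)

South, Inner, West, West, West, South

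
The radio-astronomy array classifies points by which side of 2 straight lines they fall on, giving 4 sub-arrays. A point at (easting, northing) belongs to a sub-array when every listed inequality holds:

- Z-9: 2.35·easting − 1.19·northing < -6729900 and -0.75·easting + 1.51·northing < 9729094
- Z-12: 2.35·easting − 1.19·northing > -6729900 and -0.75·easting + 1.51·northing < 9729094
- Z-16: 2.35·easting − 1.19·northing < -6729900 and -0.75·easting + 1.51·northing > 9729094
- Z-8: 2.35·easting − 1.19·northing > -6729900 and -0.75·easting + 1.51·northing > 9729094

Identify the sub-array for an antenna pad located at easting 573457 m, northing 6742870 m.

2.35·573457 − 1.19·6742870 = -6676391.350, which is > -6729900
-0.75·573457 + 1.51·6742870 = 9751640.950, which is > 9729094
This sign pattern matches Z-8.

Z-8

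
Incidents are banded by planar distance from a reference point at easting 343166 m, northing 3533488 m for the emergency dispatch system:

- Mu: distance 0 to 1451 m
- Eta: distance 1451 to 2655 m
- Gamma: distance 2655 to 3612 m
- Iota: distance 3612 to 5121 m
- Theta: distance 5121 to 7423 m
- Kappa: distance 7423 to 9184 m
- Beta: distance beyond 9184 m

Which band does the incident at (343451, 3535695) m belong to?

Eta

Distance = √((343451−343166)² + (3535695−3533488)²) = √(81225.000 + 4870849.000) = 2225.326 m.
1451 ≤ 2225.326 < 2655 → Eta.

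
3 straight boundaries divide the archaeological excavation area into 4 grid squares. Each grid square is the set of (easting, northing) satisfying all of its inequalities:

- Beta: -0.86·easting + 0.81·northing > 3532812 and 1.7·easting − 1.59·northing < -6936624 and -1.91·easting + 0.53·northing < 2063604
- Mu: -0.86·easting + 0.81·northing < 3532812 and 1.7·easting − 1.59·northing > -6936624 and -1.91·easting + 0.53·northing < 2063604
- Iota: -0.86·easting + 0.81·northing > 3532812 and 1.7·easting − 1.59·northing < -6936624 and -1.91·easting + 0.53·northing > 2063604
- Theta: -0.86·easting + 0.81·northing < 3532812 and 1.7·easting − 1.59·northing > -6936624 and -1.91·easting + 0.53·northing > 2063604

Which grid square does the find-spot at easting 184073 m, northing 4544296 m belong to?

-0.86·184073 + 0.81·4544296 = 3522576.980, which is < 3532812
1.7·184073 − 1.59·4544296 = -6912506.540, which is > -6936624
-1.91·184073 + 0.53·4544296 = 2056897.450, which is < 2063604
This sign pattern matches Mu.

Mu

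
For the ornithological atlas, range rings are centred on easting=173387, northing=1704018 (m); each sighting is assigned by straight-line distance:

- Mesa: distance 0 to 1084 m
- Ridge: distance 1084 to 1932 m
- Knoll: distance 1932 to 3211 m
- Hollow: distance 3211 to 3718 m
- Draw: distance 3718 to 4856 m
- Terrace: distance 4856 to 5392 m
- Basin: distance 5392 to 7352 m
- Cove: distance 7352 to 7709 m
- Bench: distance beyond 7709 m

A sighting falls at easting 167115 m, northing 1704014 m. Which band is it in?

Basin

Distance = √((167115−173387)² + (1704014−1704018)²) = √(39337984.000 + 16.000) = 6272.001 m.
5392 ≤ 6272.001 < 7352 → Basin.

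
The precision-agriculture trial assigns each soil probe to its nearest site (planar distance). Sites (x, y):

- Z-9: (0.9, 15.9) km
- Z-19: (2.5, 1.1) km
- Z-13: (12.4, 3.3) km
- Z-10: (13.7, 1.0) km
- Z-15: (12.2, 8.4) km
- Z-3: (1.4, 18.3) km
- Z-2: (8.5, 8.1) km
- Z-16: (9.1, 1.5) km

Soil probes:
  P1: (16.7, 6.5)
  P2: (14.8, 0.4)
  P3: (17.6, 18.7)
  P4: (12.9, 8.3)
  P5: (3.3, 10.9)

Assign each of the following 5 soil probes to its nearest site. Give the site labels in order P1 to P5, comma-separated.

P1 → Z-15 (d²=23.86)
P2 → Z-10 (d²=1.57)
P3 → Z-15 (d²=135.25)
P4 → Z-15 (d²=0.50)
P5 → Z-9 (d²=30.76)

Z-15, Z-10, Z-15, Z-15, Z-9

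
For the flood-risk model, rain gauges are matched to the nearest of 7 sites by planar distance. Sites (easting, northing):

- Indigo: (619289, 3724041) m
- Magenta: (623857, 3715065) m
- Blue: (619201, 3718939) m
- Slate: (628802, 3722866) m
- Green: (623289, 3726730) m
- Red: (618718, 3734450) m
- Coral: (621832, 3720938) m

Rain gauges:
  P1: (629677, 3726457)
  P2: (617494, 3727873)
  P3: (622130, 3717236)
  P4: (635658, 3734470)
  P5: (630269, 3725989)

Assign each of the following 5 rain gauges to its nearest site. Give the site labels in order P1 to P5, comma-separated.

P1 → Slate (d²=13660906.00)
P2 → Indigo (d²=17906249.00)
P3 → Magenta (d²=7695770.00)
P4 → Slate (d²=181657552.00)
P5 → Slate (d²=11905218.00)

Slate, Indigo, Magenta, Slate, Slate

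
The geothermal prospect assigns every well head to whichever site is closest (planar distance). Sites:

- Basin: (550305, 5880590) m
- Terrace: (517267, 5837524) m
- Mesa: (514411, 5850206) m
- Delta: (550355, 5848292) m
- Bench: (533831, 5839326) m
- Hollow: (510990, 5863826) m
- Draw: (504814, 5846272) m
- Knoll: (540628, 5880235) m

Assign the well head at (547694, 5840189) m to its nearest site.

Delta

Squared distances to each site:
Basin: 1639058122.000; Terrace: 932904554.000; Mesa: 1208098378.000; Delta: 72739530.000; Bench: 192927538.000; Hollow: 1905891385.000; Draw: 1875697289.000; Knoll: 1653610472.000.
Minimum at Delta.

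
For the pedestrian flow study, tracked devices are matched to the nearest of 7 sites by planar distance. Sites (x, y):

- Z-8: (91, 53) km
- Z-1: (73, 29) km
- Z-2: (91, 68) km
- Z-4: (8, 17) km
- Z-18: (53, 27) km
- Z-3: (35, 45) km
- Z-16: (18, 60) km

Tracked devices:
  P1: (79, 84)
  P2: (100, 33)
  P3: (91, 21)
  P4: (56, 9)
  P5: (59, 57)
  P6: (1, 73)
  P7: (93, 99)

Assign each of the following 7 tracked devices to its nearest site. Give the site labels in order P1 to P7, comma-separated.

Z-2, Z-8, Z-1, Z-18, Z-3, Z-16, Z-2

P1 → Z-2 (d²=400.00)
P2 → Z-8 (d²=481.00)
P3 → Z-1 (d²=388.00)
P4 → Z-18 (d²=333.00)
P5 → Z-3 (d²=720.00)
P6 → Z-16 (d²=458.00)
P7 → Z-2 (d²=965.00)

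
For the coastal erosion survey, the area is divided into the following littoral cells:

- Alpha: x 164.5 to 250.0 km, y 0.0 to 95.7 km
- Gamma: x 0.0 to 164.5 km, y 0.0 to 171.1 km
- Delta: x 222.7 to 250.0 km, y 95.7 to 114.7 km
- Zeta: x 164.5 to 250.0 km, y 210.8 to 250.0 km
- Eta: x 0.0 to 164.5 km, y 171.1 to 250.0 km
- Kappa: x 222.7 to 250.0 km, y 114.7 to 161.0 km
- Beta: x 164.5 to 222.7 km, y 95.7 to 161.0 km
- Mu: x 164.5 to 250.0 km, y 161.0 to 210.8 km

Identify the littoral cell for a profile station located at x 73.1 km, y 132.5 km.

The point has x = 73.1 and y = 132.5.
Only Gamma satisfies 0.0 ≤ x ≤ 164.5 and 0.0 ≤ y ≤ 171.1.

Gamma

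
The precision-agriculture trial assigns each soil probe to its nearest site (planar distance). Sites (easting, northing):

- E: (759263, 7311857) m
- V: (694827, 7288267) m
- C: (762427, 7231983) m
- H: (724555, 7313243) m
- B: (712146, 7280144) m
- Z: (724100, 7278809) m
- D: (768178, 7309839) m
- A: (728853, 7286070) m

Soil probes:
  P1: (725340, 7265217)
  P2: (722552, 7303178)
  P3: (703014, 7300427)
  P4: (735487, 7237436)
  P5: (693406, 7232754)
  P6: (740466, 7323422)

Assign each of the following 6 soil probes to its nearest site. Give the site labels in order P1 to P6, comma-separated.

Z, H, V, C, B, H

P1 → Z (d²=186280064.00)
P2 → H (d²=105316234.00)
P3 → V (d²=214892569.00)
P4 → C (d²=755498809.00)
P5 → B (d²=2596999700.00)
P6 → H (d²=356771962.00)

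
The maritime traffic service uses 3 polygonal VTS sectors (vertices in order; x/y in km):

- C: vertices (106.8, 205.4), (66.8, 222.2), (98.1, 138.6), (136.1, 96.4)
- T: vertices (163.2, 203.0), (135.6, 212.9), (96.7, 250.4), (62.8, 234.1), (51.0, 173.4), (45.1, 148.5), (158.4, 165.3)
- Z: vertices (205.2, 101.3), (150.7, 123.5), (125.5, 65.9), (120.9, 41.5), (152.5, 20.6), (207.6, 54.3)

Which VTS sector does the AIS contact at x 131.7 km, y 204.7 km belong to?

Cast a ray rightward from (131.7, 204.7). For each polygon, the edges (by vertex number in listed order) whose endpoints lie on opposite sides of y = 204.7, where each meets that height, and whether that is right or left of the point:
C: 2–3 at x≈73.35 (left), 4–1 at x≈106.99 (left) → 0 crossings.
T: 1–2 at x≈158.46 (right), 4–5 at x≈57.08 (left) → 1 crossing.
Z: no edge straddles that height → 0 crossings.
Only T has an odd count, so the point is inside T.

T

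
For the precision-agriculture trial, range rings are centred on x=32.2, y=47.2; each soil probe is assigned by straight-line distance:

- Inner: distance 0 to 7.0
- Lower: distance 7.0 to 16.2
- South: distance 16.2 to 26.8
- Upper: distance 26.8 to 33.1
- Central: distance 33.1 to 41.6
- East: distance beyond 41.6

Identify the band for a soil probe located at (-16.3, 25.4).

East

Distance = √((-16.3−32.2)² + (25.4−47.2)²) = √(2352.250 + 475.240) = 53.174.
41.6 ≤ 53.174 < ∞ → East.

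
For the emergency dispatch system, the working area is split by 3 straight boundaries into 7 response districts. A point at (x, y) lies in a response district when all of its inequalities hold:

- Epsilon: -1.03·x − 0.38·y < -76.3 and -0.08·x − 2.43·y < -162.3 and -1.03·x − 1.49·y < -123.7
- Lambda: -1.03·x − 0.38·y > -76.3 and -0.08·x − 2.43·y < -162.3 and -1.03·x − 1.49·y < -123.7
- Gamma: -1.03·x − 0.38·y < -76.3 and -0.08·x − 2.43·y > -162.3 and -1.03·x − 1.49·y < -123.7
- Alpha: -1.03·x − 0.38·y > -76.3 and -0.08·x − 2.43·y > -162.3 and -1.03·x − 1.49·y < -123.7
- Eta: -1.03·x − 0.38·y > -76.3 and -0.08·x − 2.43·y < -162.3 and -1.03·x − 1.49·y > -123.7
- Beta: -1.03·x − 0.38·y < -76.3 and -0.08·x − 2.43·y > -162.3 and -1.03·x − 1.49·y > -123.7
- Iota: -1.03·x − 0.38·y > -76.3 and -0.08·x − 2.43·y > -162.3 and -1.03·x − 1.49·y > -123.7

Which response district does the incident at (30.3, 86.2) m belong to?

Lambda

-1.03·30.3 − 0.38·86.2 = -63.965, which is > -76.3
-0.08·30.3 − 2.43·86.2 = -211.890, which is < -162.3
-1.03·30.3 − 1.49·86.2 = -159.647, which is < -123.7
This sign pattern matches Lambda.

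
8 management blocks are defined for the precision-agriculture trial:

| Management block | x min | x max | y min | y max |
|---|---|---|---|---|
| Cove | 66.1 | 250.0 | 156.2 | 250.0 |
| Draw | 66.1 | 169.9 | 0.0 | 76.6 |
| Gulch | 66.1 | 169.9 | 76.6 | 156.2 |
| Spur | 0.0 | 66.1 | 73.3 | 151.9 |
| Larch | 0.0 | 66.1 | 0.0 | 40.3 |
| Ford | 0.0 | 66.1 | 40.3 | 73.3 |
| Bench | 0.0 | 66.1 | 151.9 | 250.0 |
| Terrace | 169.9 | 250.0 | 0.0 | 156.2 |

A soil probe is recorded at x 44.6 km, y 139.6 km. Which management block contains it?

The point has x = 44.6 and y = 139.6.
Only Spur satisfies 0.0 ≤ x ≤ 66.1 and 73.3 ≤ y ≤ 151.9.

Spur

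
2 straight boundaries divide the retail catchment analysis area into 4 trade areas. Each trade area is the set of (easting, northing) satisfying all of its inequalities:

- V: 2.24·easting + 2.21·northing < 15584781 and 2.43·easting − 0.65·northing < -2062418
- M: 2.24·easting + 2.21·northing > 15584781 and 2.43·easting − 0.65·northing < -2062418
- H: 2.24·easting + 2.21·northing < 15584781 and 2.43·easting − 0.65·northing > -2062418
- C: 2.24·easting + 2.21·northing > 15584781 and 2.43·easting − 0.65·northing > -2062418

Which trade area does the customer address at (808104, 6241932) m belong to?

M

2.24·808104 + 2.21·6241932 = 15604822.680, which is > 15584781
2.43·808104 − 0.65·6241932 = -2093563.080, which is < -2062418
This sign pattern matches M.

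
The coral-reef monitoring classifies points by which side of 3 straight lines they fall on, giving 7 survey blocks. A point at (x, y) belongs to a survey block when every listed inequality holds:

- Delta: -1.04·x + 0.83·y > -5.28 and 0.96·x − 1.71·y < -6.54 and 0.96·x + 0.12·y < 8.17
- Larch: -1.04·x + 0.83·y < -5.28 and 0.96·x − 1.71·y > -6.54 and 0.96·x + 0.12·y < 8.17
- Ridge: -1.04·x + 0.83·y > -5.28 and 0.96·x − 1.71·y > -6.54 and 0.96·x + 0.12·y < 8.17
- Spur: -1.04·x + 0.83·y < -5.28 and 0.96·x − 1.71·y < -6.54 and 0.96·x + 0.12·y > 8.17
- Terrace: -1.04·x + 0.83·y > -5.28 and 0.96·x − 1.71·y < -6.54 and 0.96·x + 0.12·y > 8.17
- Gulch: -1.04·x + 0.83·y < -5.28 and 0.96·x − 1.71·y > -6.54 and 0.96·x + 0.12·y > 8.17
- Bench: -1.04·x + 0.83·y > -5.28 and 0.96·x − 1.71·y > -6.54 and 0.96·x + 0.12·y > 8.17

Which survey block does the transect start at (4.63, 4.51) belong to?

-1.04·4.63 + 0.83·4.51 = -1.072, which is > -5.28
0.96·4.63 − 1.71·4.51 = -3.267, which is > -6.54
0.96·4.63 + 0.12·4.51 = 4.986, which is < 8.17
This sign pattern matches Ridge.

Ridge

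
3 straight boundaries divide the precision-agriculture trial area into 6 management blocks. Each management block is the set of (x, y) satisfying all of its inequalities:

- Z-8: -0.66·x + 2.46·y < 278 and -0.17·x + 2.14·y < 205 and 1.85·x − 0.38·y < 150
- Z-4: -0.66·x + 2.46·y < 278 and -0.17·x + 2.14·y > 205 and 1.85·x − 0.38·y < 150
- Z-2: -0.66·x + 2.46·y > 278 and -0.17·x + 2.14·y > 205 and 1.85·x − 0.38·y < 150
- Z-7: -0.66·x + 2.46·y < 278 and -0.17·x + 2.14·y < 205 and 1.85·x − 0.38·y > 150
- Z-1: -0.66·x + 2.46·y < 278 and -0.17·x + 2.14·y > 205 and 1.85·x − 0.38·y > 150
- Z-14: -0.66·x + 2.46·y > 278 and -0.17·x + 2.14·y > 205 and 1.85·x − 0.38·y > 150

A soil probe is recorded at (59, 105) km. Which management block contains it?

Z-4

-0.66·59 + 2.46·105 = 219.360, which is < 278
-0.17·59 + 2.14·105 = 214.670, which is > 205
1.85·59 − 0.38·105 = 69.250, which is < 150
This sign pattern matches Z-4.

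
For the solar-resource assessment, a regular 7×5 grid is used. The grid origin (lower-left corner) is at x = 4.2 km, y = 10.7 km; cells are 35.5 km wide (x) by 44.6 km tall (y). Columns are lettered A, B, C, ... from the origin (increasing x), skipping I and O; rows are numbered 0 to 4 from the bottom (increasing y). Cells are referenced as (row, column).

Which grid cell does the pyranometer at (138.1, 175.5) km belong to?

(3, D)

Column index: ⌊(138.1 − 4.2) / 35.5⌋ = ⌊3.772⌋ = 3 → column D
Row offset from origin: ⌊(175.5 − 10.7) / 44.6⌋ = ⌊3.695⌋ = 3 → row 3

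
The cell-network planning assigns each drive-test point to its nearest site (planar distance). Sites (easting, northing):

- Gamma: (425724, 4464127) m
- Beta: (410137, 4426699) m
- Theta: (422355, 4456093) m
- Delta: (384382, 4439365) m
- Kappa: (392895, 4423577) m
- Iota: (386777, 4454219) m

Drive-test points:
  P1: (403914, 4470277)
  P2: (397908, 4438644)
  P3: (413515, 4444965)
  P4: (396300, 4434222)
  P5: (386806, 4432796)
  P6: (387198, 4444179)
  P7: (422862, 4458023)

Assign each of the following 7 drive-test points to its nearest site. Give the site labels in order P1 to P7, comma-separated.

Gamma, Delta, Theta, Kappa, Delta, Delta, Theta

P1 → Gamma (d²=513498600.00)
P2 → Delta (d²=183472517.00)
P3 → Theta (d²=201977984.00)
P4 → Kappa (d²=124910050.00)
P5 → Delta (d²=49027537.00)
P6 → Delta (d²=31104452.00)
P7 → Theta (d²=3981949.00)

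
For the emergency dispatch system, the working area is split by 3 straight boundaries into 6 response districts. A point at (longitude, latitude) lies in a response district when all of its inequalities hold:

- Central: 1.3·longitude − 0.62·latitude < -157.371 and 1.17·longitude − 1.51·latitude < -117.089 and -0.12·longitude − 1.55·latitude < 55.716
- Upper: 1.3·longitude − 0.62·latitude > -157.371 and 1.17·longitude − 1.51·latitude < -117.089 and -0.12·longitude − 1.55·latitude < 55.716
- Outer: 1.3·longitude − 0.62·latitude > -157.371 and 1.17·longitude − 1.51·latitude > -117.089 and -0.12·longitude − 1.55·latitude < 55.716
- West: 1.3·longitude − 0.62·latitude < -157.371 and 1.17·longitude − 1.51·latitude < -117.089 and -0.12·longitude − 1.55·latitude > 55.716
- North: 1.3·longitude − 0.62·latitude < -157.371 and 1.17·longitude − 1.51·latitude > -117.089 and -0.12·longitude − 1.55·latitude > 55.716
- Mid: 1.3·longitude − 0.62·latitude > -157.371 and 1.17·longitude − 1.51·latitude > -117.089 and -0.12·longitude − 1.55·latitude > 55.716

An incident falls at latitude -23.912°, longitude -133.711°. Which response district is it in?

1.3·-133.711 − 0.62·-23.912 = -158.999, which is < -157.371
1.17·-133.711 − 1.51·-23.912 = -120.335, which is < -117.089
-0.12·-133.711 − 1.55·-23.912 = 53.109, which is < 55.716
This sign pattern matches Central.

Central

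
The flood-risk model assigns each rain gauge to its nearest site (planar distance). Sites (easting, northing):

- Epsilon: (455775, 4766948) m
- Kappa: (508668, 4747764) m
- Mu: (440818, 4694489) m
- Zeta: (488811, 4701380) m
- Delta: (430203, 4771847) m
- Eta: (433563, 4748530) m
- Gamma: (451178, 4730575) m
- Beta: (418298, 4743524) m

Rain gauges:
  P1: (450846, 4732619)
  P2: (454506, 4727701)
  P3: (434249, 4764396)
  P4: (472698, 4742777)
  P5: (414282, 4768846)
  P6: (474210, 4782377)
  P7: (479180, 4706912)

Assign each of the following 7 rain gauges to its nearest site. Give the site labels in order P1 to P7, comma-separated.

Gamma, Gamma, Delta, Gamma, Delta, Epsilon, Zeta

P1 → Gamma (d²=4288160.00)
P2 → Gamma (d²=19335460.00)
P3 → Delta (d²=71887517.00)
P4 → Gamma (d²=611999204.00)
P5 → Delta (d²=262484242.00)
P6 → Epsilon (d²=577903266.00)
P7 → Zeta (d²=123359185.00)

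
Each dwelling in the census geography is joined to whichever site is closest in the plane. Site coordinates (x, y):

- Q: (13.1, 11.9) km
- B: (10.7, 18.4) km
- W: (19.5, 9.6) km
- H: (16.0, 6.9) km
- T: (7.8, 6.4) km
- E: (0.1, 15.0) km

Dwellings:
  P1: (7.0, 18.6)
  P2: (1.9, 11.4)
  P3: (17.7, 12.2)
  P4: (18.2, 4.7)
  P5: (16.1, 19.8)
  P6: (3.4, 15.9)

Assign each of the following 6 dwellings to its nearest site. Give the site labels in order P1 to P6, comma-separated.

P1 → B (d²=13.73)
P2 → E (d²=16.20)
P3 → W (d²=10.00)
P4 → H (d²=9.68)
P5 → B (d²=31.12)
P6 → E (d²=11.70)

B, E, W, H, B, E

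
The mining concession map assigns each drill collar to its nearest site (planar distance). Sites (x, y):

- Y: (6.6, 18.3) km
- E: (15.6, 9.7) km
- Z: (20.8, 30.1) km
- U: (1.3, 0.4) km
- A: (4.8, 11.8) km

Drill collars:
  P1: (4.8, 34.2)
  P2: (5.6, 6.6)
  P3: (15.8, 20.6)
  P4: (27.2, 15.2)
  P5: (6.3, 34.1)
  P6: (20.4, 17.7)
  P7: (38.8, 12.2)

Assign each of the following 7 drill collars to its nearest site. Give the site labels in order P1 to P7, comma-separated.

Y, A, Y, E, Z, E, E

P1 → Y (d²=256.05)
P2 → A (d²=27.68)
P3 → Y (d²=89.93)
P4 → E (d²=164.81)
P5 → Z (d²=226.25)
P6 → E (d²=87.04)
P7 → E (d²=544.49)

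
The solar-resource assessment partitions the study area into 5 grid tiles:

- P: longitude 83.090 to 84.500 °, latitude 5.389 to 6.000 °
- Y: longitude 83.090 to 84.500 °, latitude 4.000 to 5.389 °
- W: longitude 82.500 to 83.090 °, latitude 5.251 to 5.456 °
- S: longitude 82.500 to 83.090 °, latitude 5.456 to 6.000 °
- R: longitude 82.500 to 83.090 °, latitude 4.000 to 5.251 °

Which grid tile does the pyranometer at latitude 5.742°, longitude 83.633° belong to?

P

The point has longitude = 83.633 and latitude = 5.742.
Only P satisfies 83.090 ≤ longitude ≤ 84.500 and 5.389 ≤ latitude ≤ 6.000.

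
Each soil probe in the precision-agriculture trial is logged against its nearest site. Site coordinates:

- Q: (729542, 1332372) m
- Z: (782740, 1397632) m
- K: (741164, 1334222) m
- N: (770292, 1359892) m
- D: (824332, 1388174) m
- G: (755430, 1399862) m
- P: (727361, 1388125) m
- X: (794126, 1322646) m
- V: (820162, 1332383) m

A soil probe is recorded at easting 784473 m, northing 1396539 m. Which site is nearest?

Squared distances to each site:
Q: 7134818650.000; Z: 4197938.000; K: 5759077970.000; N: 1544103370.000; D: 1658713106.000; G: 854538178.000; P: 3332575940.000; X: 5553355858.000; V: 5389697057.000.
Minimum at Z.

Z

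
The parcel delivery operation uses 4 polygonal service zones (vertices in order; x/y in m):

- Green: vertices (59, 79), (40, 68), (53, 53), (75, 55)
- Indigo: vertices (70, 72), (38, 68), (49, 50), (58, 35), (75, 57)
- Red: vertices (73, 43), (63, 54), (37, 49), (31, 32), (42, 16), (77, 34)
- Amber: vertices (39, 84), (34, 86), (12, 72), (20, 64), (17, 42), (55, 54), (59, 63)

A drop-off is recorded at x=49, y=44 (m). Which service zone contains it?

Cast a ray rightward from (49, 44). For each polygon, the edges (by vertex number in listed order) whose endpoints lie on opposite sides of y = 44, where each meets that height, and whether that is right or left of the point:
Green: no edge straddles that height → 0 crossings.
Indigo: 3–4 at x≈52.6 (right), 4–5 at x≈65.0 (right) → 2 crossings.
Red: 1–2 at x≈72.1 (right), 3–4 at x≈35.2 (left) → 1 crossing.
Amber: 4–5 at x≈17.3 (left), 5–6 at x≈23.3 (left) → 0 crossings.
Only Red has an odd count, so the point is inside Red.

Red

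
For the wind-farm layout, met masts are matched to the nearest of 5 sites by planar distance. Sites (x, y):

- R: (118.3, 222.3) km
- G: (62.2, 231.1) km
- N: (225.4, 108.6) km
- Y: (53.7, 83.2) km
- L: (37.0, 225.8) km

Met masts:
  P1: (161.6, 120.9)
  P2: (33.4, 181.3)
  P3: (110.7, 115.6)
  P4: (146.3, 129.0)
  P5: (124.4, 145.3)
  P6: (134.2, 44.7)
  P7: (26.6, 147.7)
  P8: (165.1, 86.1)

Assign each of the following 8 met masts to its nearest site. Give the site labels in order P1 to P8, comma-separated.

N, L, Y, N, R, Y, Y, N

P1 → N (d²=4221.73)
P2 → L (d²=1993.21)
P3 → Y (d²=4298.76)
P4 → N (d²=6672.97)
P5 → R (d²=5966.21)
P6 → Y (d²=7962.50)
P7 → Y (d²=4894.66)
P8 → N (d²=4142.34)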